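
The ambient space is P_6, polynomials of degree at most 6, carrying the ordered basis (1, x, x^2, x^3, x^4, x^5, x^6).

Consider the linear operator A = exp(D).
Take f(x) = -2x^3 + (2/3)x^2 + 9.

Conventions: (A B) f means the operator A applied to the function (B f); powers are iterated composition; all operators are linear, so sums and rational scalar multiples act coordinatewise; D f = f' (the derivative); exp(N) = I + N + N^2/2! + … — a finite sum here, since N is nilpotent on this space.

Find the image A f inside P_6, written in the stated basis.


the result is g(x) = -2x^3 - (16/3)x^2 - (14/3)x + 23/3

order-1 term: -6x^2 + (4/3)x
order-2 term: -6x + 2/3
order-3 term: -2
the series for exp(D) f terminates at order 3
exp(D) f = -2x^3 - (16/3)x^2 - (14/3)x + 23/3


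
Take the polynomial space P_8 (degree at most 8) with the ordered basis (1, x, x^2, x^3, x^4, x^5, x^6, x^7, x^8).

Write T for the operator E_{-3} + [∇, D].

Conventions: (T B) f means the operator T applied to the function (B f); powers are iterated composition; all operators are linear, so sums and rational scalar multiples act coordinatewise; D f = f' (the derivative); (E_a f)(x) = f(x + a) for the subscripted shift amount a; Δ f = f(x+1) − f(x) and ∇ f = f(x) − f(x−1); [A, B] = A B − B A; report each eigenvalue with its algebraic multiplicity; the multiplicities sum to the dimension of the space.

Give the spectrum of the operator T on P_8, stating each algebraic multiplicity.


λ = 1 (multiplicity 9)

image of 1: 1
image of x: x - 3
image of x^2: x^2 - 6x + 9
image of x^3: x^3 - 9x^2 + 27x - 27
image of x^4: x^4 - 12x^3 + 54x^2 - 108x + 81
image of x^5: x^5 - 15x^4 + 90x^3 - 270x^2 + 405x - 243
image of x^6: x^6 - 18x^5 + 135x^4 - 540x^3 + 1215x^2 - 1458x + 729
image of x^7: x^7 - 21x^6 + 189x^5 - 945x^4 + 2835x^3 - 5103x^2 + 5103x - 2187
image of x^8: x^8 - 24x^7 + 252x^6 - 1512x^5 + 5670x^4 - 13608x^3 + 20412x^2 - 17496x + 6561
the matrix is upper triangular; its diagonal is (1, 1, 1, 1, 1, 1, 1, 1, 1)
for a triangular matrix the eigenvalues are the diagonal entries, with algebraic multiplicity their repetition count


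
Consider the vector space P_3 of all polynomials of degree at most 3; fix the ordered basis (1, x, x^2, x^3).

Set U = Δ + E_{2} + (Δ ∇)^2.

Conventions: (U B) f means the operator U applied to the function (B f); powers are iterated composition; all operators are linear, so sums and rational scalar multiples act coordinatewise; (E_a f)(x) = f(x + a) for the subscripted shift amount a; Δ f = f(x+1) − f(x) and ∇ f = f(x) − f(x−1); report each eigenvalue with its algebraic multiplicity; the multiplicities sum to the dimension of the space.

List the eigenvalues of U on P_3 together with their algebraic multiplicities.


λ = 1 (multiplicity 4)

image of 1: 1
image of x: x + 3
image of x^2: x^2 + 6x + 5
image of x^3: x^3 + 9x^2 + 15x + 9
the matrix is upper triangular; its diagonal is (1, 1, 1, 1)
for a triangular matrix the eigenvalues are the diagonal entries, with algebraic multiplicity their repetition count


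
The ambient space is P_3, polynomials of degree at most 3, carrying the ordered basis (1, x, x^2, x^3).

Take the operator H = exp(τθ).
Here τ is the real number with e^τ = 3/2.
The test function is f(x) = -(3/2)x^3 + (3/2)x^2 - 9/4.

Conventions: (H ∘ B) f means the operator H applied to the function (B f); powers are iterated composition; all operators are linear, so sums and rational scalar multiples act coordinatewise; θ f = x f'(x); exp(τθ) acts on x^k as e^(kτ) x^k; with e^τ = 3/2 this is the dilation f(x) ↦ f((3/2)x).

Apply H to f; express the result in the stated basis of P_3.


the result is g(x) = -(81/16)x^3 + (27/8)x^2 - 9/4

exp(τθ) x^k = e^(kτ) x^k; with e^τ = 3/2 this sends x^k to (3/2)^k x^k
x^2 ↦ 9/4 x^2
x^3 ↦ 27/8 x^3
applying this coordinatewise to f: exp(τθ) f = -(81/16)x^3 + (27/8)x^2 - 9/4


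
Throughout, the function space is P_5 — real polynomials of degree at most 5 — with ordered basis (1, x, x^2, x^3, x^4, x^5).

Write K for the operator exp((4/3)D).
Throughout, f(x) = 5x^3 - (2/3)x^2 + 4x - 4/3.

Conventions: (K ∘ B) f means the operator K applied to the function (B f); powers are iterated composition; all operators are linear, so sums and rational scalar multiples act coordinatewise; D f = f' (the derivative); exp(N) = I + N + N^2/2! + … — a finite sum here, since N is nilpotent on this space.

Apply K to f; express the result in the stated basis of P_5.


the result is g(x) = 5x^3 + (58/3)x^2 + (260/9)x + 44/3

order-1 term: 20x^2 - (16/9)x + 16/3
order-2 term: (80/3)x - 32/27
order-3 term: 320/27
the series for exp((4/3)D) f terminates at order 3
exp((4/3)D) f = 5x^3 + (58/3)x^2 + (260/9)x + 44/3


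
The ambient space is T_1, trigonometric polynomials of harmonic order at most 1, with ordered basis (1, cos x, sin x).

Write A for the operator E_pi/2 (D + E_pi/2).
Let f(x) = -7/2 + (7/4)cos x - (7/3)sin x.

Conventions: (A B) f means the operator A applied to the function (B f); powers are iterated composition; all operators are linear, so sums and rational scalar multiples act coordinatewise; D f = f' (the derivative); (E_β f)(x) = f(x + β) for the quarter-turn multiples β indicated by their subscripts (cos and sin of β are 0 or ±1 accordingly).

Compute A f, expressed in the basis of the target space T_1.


the image equals g(x) = -7/2 - (7/2)cos x + (14/3)sin x

D f = -(7/3)cos x - (7/4)sin x
E_pi/2 f = -7/2 - (7/3)cos x - (7/4)sin x
(D + E_pi/2) f = -7/2 - (14/3)cos x - (7/2)sin x
E_pi/2 (D + E_pi/2) f = -7/2 - (7/2)cos x + (14/3)sin x


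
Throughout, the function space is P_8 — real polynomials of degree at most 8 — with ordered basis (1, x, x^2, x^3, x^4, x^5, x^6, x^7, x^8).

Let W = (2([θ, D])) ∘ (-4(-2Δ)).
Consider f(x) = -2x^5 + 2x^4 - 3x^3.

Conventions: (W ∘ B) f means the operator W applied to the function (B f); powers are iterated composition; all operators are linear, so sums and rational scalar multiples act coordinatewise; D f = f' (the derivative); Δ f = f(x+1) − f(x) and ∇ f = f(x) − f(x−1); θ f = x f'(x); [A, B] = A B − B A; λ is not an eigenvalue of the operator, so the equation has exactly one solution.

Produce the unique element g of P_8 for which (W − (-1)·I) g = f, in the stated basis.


write g with unknown coordinates in the stated basis and equate coefficients in (W − (-1)·I) g = f
solving from the highest basis element down gives g = -2x^5 + 2x^4 - 643x^3 - 576x^2 - 61984x - 49328
check: W g = 640x^3 + 576x^2 + 61984x + 49328
so W g − (-1)·g = -2x^5 + 2x^4 - 3x^3 = f ✓

g(x) = -2x^5 + 2x^4 - 643x^3 - 576x^2 - 61984x - 49328


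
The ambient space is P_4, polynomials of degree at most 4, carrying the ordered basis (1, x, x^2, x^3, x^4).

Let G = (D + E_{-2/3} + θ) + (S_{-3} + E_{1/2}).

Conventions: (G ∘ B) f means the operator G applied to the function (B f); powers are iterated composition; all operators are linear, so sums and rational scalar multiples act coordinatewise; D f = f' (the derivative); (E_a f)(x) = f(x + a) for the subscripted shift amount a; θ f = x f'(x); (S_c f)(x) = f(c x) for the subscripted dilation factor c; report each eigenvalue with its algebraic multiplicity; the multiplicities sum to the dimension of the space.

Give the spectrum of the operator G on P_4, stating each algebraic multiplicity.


λ = -22 (multiplicity 1), λ = 0 (multiplicity 1), λ = 3 (multiplicity 1), λ = 13 (multiplicity 1), λ = 87 (multiplicity 1)

image of 1: 3
image of x: 5/6
image of x^2: 13x^2 + (5/3)x + 25/36
image of x^3: -22x^3 + (5/2)x^2 + (25/12)x - 37/216
image of x^4: 87x^4 + (10/3)x^3 + (25/6)x^2 - (37/54)x + 337/1296
the matrix is upper triangular; its diagonal is (3, 0, 13, -22, 87)
for a triangular matrix the eigenvalues are the diagonal entries, with algebraic multiplicity their repetition count


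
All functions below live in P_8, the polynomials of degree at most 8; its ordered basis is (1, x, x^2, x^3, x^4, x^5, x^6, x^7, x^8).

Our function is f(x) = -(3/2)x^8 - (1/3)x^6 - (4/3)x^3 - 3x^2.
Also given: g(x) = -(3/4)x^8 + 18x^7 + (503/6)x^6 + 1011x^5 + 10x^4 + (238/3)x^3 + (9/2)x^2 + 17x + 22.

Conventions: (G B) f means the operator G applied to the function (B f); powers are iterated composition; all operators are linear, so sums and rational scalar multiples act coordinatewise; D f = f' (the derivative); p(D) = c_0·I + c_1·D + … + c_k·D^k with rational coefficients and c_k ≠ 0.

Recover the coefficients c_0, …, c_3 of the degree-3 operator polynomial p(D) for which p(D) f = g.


D^0 f = -(3/2)x^8 - (1/3)x^6 - (4/3)x^3 - 3x^2
D^1 f = -12x^7 - 2x^5 - 4x^2 - 6x
D^2 f = -84x^6 - 10x^4 - 8x - 6
D^3 f = -504x^5 - 40x^3 - 8
matching coefficients of g against c_0 f + c_1 Df + … from the top degree down determines the c_i
solution: c_0 = 1/2, c_1 = -3/2, c_2 = -1, c_3 = -2

p(D) = (1/2)·I − (3/2)·D − D^2 − 2·D^3, i.e. c_0 = 1/2, c_1 = -3/2, c_2 = -1, c_3 = -2


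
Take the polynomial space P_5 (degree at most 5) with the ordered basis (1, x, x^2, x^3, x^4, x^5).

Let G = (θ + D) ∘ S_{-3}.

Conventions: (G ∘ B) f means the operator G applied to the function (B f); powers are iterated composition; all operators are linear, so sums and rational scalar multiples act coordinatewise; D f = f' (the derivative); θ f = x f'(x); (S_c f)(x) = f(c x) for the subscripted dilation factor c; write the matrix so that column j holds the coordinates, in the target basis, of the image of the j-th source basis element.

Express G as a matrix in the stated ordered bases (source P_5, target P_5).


image of 1: 0
image of x: -3x - 3
image of x^2: 18x^2 + 18x
image of x^3: -81x^3 - 81x^2
image of x^4: 324x^4 + 324x^3
image of x^5: -1215x^5 - 1215x^4
each image's coordinates form column j of the matrix

the matrix is [[0, -3, 0, 0, 0, 0]; [0, -3, 18, 0, 0, 0]; [0, 0, 18, -81, 0, 0]; [0, 0, 0, -81, 324, 0]; [0, 0, 0, 0, 324, -1215]; [0, 0, 0, 0, 0, -1215]] (rows listed top to bottom)


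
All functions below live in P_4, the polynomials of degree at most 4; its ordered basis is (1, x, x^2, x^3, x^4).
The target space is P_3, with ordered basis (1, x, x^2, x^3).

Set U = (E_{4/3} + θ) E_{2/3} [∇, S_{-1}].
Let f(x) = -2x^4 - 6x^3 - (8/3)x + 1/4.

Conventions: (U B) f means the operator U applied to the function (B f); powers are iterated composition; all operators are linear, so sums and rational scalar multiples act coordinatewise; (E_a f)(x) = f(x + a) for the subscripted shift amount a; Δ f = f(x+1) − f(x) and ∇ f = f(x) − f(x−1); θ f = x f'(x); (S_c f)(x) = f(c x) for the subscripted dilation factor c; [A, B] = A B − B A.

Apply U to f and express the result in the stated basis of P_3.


the result is g(x) = -64x^3 - 52x^2 - (160/3)x + 4/3

S_{-1} f = -2x^4 + 6x^3 + (8/3)x + 1/4
∇ S_{-1} f = -8x^3 + 30x^2 - 26x + 32/3
∇ f = -8x^3 - 6x^2 + 10x - 20/3
S_{-1} ∇ f = 8x^3 - 6x^2 - 10x - 20/3
[∇, S_{-1}] f = -16x^3 + 36x^2 - 16x + 52/3
E_{2/3} [∇, S_{-1}] f = -16x^3 + 4x^2 + (32/3)x + 484/27
E_{4/3} E_{2/3} [∇, S_{-1}] f = -16x^3 - 60x^2 - 64x + 4/3
θ E_{2/3} [∇, S_{-1}] f = -48x^3 + 8x^2 + (32/3)x
(E_{4/3} + θ) E_{2/3} [∇, S_{-1}] f = -64x^3 - 52x^2 - (160/3)x + 4/3


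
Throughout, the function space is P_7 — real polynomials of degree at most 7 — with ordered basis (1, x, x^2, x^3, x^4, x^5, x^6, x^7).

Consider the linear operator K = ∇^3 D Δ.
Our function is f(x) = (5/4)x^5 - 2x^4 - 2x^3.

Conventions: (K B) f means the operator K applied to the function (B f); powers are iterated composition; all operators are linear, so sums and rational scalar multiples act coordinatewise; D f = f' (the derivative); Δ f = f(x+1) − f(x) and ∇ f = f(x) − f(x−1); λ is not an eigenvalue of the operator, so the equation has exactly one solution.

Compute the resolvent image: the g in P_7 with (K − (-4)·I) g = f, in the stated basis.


write g with unknown coordinates in the stated basis and equate coefficients in (K − (-4)·I) g = f
solving from the highest basis element down gives g = (5/16)x^5 - (1/2)x^4 - (1/2)x^3 - 75/8
check: K g = 75/2
so K g − (-4)·g = (5/4)x^5 - 2x^4 - 2x^3 = f ✓

g(x) = (5/16)x^5 - (1/2)x^4 - (1/2)x^3 - 75/8


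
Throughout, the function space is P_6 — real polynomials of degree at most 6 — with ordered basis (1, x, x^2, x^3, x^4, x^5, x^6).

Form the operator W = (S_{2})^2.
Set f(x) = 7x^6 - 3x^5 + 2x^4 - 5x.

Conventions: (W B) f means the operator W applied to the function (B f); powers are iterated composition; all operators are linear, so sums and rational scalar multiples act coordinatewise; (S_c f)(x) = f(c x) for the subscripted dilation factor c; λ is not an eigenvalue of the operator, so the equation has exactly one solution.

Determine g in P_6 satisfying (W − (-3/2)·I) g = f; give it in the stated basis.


the result is g(x) = (14/8195)x^6 - (6/2051)x^5 + (4/515)x^4 - (10/11)x

write g with unknown coordinates in the stated basis and equate coefficients in (W − (-3/2)·I) g = f
solving from the highest basis element down gives g = (14/8195)x^6 - (6/2051)x^5 + (4/515)x^4 - (10/11)x
check: W g = (57344/8195)x^6 - (6144/2051)x^5 + (1024/515)x^4 - (40/11)x
so W g − (-3/2)·g = 7x^6 - 3x^5 + 2x^4 - 5x = f ✓


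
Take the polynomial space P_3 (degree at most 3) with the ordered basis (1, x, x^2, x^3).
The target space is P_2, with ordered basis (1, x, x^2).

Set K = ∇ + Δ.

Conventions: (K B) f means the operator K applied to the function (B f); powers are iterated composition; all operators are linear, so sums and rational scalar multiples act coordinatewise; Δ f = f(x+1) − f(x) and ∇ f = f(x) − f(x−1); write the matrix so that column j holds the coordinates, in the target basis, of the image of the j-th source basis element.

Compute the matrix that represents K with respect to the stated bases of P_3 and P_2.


image of 1: 0
image of x: 2
image of x^2: 4x
image of x^3: 6x^2 + 2
each image's coordinates form column j of the matrix

the matrix is [[0, 2, 0, 2]; [0, 0, 4, 0]; [0, 0, 0, 6]] (rows listed top to bottom)


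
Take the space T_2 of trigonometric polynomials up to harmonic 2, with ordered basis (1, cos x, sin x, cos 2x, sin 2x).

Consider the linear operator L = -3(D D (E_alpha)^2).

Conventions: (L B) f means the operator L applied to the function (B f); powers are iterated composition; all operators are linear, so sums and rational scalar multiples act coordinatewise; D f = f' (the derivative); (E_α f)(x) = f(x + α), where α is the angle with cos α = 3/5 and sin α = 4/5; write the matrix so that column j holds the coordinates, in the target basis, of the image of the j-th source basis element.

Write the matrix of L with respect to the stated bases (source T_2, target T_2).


image of 1: 0
image of cos x: -(21/25)cos x - (72/25)sin x
image of sin x: (72/25)cos x - (21/25)sin x
image of cos 2x: -(6324/625)cos 2x + (4032/625)sin 2x
image of sin 2x: -(4032/625)cos 2x - (6324/625)sin 2x
each image's coordinates form column j of the matrix

the matrix is [[0, 0, 0, 0, 0]; [0, -21/25, 72/25, 0, 0]; [0, -72/25, -21/25, 0, 0]; [0, 0, 0, -6324/625, -4032/625]; [0, 0, 0, 4032/625, -6324/625]] (rows listed top to bottom)


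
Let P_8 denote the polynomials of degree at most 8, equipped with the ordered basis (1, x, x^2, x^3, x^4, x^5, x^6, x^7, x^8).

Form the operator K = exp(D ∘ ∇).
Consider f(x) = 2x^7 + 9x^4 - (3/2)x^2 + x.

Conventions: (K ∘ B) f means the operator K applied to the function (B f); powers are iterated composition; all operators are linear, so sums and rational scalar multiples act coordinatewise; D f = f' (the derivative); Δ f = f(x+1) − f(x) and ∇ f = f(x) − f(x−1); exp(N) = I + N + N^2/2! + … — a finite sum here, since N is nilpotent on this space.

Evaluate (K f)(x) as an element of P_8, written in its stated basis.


order-1 term: 84x^5 - 210x^4 + 280x^3 - 102x^2 - 24x + 19
order-2 term: 840x^3 - 2520x^2 + 2940x - 1152
order-3 term: 1680x - 2520
the series for exp(D ∘ ∇) f terminates at order 3
exp(D ∘ ∇) f = 2x^7 + 84x^5 - 201x^4 + 1120x^3 - (5247/2)x^2 + 4597x - 3653

the result is g(x) = 2x^7 + 84x^5 - 201x^4 + 1120x^3 - (5247/2)x^2 + 4597x - 3653


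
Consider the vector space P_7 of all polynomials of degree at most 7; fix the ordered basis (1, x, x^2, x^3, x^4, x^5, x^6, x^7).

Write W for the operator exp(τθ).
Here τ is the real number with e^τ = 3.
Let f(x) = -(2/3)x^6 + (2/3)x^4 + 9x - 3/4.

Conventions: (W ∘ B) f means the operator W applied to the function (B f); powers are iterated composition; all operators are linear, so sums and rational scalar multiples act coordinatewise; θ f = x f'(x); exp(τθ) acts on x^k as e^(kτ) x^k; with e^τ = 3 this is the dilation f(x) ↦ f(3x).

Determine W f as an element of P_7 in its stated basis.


exp(τθ) x^k = e^(kτ) x^k; with e^τ = 3 this sends x^k to 3^k x^k
x ↦ 3 x
x^4 ↦ 81 x^4
x^6 ↦ 729 x^6
applying this coordinatewise to f: exp(τθ) f = -486x^6 + 54x^4 + 27x - 3/4

g(x) = -486x^6 + 54x^4 + 27x - 3/4


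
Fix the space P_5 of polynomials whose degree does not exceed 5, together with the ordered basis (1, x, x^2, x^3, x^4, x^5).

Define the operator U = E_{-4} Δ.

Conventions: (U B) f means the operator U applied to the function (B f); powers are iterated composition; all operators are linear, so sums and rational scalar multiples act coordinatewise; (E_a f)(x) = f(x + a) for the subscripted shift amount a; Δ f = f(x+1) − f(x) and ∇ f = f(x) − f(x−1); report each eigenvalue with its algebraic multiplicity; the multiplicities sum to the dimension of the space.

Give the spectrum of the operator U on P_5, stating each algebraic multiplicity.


λ = 0 (multiplicity 6)

image of 1: 0
image of x: 1
image of x^2: 2x - 7
image of x^3: 3x^2 - 21x + 37
image of x^4: 4x^3 - 42x^2 + 148x - 175
image of x^5: 5x^4 - 70x^3 + 370x^2 - 875x + 781
the matrix is upper triangular; its diagonal is (0, 0, 0, 0, 0, 0)
for a triangular matrix the eigenvalues are the diagonal entries, with algebraic multiplicity their repetition count


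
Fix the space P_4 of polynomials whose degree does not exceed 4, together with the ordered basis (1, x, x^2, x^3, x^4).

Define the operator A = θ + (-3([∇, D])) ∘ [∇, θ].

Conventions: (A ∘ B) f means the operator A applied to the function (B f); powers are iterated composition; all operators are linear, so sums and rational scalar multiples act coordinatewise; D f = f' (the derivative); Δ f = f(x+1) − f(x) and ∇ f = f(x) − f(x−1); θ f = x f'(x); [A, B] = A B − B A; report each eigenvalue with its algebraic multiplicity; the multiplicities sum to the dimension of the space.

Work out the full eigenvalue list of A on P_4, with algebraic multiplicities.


λ = 0 (multiplicity 1), λ = 1 (multiplicity 1), λ = 2 (multiplicity 1), λ = 3 (multiplicity 1), λ = 4 (multiplicity 1)

image of 1: 0
image of x: x
image of x^2: 2x^2
image of x^3: 3x^3
image of x^4: 4x^4
the matrix is upper triangular; its diagonal is (0, 1, 2, 3, 4)
for a triangular matrix the eigenvalues are the diagonal entries, with algebraic multiplicity their repetition count


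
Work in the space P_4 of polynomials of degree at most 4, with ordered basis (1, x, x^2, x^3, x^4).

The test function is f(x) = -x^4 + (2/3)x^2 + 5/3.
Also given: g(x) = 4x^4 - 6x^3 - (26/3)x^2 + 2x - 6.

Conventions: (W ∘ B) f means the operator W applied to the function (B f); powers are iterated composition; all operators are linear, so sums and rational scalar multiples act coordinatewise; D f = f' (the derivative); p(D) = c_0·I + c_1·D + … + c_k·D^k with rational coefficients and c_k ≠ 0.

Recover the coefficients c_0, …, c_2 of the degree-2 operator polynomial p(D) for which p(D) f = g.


c_0 = -4, c_1 = 3/2, c_2 = 1/2

D^0 f = -x^4 + (2/3)x^2 + 5/3
D^1 f = -4x^3 + (4/3)x
D^2 f = -12x^2 + 4/3
matching coefficients of g against c_0 f + c_1 Df + … from the top degree down determines the c_i
solution: c_0 = -4, c_1 = 3/2, c_2 = 1/2


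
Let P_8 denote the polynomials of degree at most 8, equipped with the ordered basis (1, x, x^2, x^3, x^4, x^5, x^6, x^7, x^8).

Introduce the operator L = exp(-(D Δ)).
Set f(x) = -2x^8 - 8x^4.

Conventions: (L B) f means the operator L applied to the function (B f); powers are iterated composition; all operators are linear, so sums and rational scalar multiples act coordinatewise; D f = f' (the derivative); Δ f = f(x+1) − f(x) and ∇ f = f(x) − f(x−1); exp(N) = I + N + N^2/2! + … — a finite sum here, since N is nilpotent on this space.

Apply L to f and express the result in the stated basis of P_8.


the result is g(x) = -2x^8 + 112x^6 + 336x^5 - 1128x^4 - 6160x^3 - 4608x^2 + 10288x + 9920

order-1 term: 112x^6 + 336x^5 + 560x^4 + 560x^3 + 432x^2 + 208x + 48
order-2 term: -1680x^4 - 6720x^3 - 11760x^2 - 10080x - 3568
order-3 term: 6720x^2 + 20160x + 16800
order-4 term: -3360
the series for exp(-(D Δ)) f terminates at order 4
exp(-(D Δ)) f = -2x^8 + 112x^6 + 336x^5 - 1128x^4 - 6160x^3 - 4608x^2 + 10288x + 9920


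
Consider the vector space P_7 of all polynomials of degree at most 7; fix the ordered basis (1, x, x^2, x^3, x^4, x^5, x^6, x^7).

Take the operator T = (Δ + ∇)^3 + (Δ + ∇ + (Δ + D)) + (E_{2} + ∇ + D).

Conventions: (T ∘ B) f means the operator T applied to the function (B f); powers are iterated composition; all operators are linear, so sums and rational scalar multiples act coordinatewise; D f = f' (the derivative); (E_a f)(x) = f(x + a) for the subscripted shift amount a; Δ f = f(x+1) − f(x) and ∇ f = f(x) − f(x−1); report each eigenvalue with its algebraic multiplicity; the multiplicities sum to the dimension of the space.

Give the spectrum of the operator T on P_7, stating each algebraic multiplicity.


λ = 1 (multiplicity 8)

image of 1: 1
image of x: x + 8
image of x^2: x^2 + 16x + 4
image of x^3: x^3 + 24x^2 + 12x + 60
image of x^4: x^4 + 32x^3 + 24x^2 + 240x + 16
image of x^5: x^5 + 40x^4 + 40x^3 + 600x^2 + 80x + 516
image of x^6: x^6 + 48x^5 + 60x^4 + 1200x^3 + 240x^2 + 3096x + 64
image of x^7: x^7 + 56x^6 + 84x^5 + 2100x^4 + 560x^3 + 10836x^2 + 448x + 4500
the matrix is upper triangular; its diagonal is (1, 1, 1, 1, 1, 1, 1, 1)
for a triangular matrix the eigenvalues are the diagonal entries, with algebraic multiplicity their repetition count


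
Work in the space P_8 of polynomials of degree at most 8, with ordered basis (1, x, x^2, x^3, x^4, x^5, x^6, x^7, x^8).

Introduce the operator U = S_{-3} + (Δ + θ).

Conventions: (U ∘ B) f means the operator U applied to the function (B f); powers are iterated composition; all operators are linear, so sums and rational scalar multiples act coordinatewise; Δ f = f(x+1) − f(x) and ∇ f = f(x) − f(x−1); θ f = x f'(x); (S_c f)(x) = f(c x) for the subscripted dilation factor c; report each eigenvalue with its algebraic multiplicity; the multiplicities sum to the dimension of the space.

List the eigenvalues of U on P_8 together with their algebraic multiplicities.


image of 1: 1
image of x: -2x + 1
image of x^2: 11x^2 + 2x + 1
image of x^3: -24x^3 + 3x^2 + 3x + 1
image of x^4: 85x^4 + 4x^3 + 6x^2 + 4x + 1
image of x^5: -238x^5 + 5x^4 + 10x^3 + 10x^2 + 5x + 1
image of x^6: 735x^6 + 6x^5 + 15x^4 + 20x^3 + 15x^2 + 6x + 1
image of x^7: -2180x^7 + 7x^6 + 21x^5 + 35x^4 + 35x^3 + 21x^2 + 7x + 1
image of x^8: 6569x^8 + 8x^7 + 28x^6 + 56x^5 + 70x^4 + 56x^3 + 28x^2 + 8x + 1
the matrix is upper triangular; its diagonal is (1, -2, 11, -24, 85, -238, 735, -2180, 6569)
for a triangular matrix the eigenvalues are the diagonal entries, with algebraic multiplicity their repetition count

λ = -2180 (multiplicity 1), λ = -238 (multiplicity 1), λ = -24 (multiplicity 1), λ = -2 (multiplicity 1), λ = 1 (multiplicity 1), λ = 11 (multiplicity 1), λ = 85 (multiplicity 1), λ = 735 (multiplicity 1), λ = 6569 (multiplicity 1)


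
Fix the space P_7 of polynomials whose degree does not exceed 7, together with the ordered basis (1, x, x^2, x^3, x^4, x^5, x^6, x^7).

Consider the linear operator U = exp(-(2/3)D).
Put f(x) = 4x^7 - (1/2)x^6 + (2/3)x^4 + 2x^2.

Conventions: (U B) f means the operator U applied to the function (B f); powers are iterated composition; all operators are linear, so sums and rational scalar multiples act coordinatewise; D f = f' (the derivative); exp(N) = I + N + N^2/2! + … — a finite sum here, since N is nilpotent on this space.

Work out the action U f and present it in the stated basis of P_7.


order-1 term: -(56/3)x^6 + 2x^5 - (16/9)x^3 - (8/3)x
order-2 term: (112/3)x^5 - (10/3)x^4 + (16/9)x^2 + 8/9
order-3 term: -(1120/27)x^4 + (80/27)x^3 - (64/81)x
order-4 term: (2240/81)x^3 - (40/27)x^2 + 32/243
order-5 term: -(896/81)x^2 + (32/81)x
order-6 term: (1792/729)x - 32/729
order-7 term: -512/2187
the series for exp(-(2/3)D) f terminates at order 7
exp(-(2/3)D) f = 4x^7 - (115/6)x^6 + (118/3)x^5 - (1192/27)x^4 + (2336/81)x^3 - (710/81)x^2 - (440/729)x + 1624/2187

the result is g(x) = 4x^7 - (115/6)x^6 + (118/3)x^5 - (1192/27)x^4 + (2336/81)x^3 - (710/81)x^2 - (440/729)x + 1624/2187


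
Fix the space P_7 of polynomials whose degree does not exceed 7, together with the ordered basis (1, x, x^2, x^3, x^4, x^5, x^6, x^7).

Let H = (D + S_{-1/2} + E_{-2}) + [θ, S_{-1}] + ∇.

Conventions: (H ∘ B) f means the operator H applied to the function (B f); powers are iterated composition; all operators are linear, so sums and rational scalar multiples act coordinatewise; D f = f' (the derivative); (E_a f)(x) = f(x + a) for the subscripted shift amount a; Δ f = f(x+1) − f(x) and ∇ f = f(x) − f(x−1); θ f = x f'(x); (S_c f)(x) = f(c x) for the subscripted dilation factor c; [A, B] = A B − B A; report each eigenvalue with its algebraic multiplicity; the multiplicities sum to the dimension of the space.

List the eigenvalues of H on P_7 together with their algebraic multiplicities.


image of 1: 2
image of x: (1/2)x
image of x^2: (5/4)x^2 + 3
image of x^3: (7/8)x^3 + 9x - 7
image of x^4: (17/16)x^4 + 18x^2 - 28x + 15
image of x^5: (31/32)x^5 + 30x^3 - 70x^2 + 75x - 31
image of x^6: (65/64)x^6 + 45x^4 - 140x^3 + 225x^2 - 186x + 63
image of x^7: (127/128)x^7 + 63x^5 - 245x^4 + 525x^3 - 651x^2 + 441x - 127
the matrix is upper triangular; its diagonal is (2, 1/2, 5/4, 7/8, 17/16, 31/32, 65/64, 127/128)
for a triangular matrix the eigenvalues are the diagonal entries, with algebraic multiplicity their repetition count

λ = 1/2 (multiplicity 1), λ = 7/8 (multiplicity 1), λ = 31/32 (multiplicity 1), λ = 127/128 (multiplicity 1), λ = 65/64 (multiplicity 1), λ = 17/16 (multiplicity 1), λ = 5/4 (multiplicity 1), λ = 2 (multiplicity 1)


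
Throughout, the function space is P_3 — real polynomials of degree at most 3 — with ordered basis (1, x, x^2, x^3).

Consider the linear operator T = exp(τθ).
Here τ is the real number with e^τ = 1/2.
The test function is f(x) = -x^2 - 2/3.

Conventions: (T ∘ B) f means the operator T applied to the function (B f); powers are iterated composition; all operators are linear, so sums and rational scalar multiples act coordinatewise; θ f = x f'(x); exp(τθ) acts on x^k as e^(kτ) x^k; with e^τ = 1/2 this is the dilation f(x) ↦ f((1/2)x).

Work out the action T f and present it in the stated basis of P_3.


the image equals g(x) = -(1/4)x^2 - 2/3

exp(τθ) x^k = e^(kτ) x^k; with e^τ = 1/2 this sends x^k to (1/2)^k x^k
x^2 ↦ 1/4 x^2
applying this coordinatewise to f: exp(τθ) f = -(1/4)x^2 - 2/3


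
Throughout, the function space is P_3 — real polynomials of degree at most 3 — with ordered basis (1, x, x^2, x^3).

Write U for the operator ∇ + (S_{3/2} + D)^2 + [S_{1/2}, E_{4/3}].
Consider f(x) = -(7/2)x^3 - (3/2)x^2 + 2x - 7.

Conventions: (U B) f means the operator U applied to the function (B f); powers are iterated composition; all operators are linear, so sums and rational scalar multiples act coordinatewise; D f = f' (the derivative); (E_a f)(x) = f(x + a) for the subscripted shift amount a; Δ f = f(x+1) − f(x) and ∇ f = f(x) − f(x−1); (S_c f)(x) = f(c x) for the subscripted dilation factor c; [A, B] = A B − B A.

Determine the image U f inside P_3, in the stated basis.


∇ f = -(21/2)x^2 + (15/2)x
S_{3/2} f = -(189/16)x^3 - (27/8)x^2 + 3x - 7
D f = -(21/2)x^2 - 3x + 2
(S_{3/2} + D) f = -(189/16)x^3 - (111/8)x^2 - 5
S_{3/2} (S_{3/2} + D) f = -(5103/128)x^3 - (999/32)x^2 - 5
D (S_{3/2} + D) f = -(567/16)x^2 - (111/4)x
(S_{3/2} + D) (S_{3/2} + D) f = -(5103/128)x^3 - (2133/32)x^2 - (111/4)x - 5
E_{4/3} f = -(7/2)x^3 - (31/2)x^2 - (62/3)x - 413/27
S_{1/2} E_{4/3} f = -(7/16)x^3 - (31/8)x^2 - (31/3)x - 413/27
S_{1/2} f = -(7/16)x^3 - (3/8)x^2 + x - 7
E_{4/3} S_{1/2} f = -(7/16)x^3 - (17/8)x^2 - (7/3)x - 199/27
[S_{1/2}, E_{4/3}] f = -(7/4)x^2 - 8x - 214/27
(∇ + (S_{3/2} + D)^2 + [S_{1/2}, E_{4/3}]) f = -(5103/128)x^3 - (2525/32)x^2 - (113/4)x - 349/27

g(x) = -(5103/128)x^3 - (2525/32)x^2 - (113/4)x - 349/27


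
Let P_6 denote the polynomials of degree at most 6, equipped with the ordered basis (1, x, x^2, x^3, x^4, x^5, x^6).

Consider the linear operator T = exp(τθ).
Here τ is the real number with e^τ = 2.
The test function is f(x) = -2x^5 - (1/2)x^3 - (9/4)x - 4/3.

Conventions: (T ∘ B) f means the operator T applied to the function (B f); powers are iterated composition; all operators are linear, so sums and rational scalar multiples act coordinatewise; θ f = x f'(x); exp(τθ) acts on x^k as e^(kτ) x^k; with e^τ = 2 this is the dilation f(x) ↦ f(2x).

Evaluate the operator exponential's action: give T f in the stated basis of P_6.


the image equals g(x) = -64x^5 - 4x^3 - (9/2)x - 4/3

exp(τθ) x^k = e^(kτ) x^k; with e^τ = 2 this sends x^k to 2^k x^k
x ↦ 2 x
x^3 ↦ 8 x^3
x^5 ↦ 32 x^5
applying this coordinatewise to f: exp(τθ) f = -64x^5 - 4x^3 - (9/2)x - 4/3


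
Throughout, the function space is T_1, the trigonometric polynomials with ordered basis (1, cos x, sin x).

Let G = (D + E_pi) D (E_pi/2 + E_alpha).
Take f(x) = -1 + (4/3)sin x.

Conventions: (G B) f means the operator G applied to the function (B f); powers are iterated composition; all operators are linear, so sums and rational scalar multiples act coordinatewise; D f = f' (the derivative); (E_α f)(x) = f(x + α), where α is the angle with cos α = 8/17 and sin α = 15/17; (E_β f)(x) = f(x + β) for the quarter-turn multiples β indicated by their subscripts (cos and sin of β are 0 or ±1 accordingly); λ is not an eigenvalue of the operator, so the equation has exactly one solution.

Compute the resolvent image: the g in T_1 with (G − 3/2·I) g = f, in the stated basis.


the image equals g(x) = 2/3 + (640/1131)cos x - (8/377)sin x

write g with unknown coordinates in the stated basis and equate coefficients in (G − 3/2·I) g = f
solving from the highest basis element down gives g = 2/3 + (640/1131)cos x - (8/377)sin x
check: G g = (320/377)cos x + (1472/1131)sin x
so G g − 3/2·g = -1 + (4/3)sin x = f ✓


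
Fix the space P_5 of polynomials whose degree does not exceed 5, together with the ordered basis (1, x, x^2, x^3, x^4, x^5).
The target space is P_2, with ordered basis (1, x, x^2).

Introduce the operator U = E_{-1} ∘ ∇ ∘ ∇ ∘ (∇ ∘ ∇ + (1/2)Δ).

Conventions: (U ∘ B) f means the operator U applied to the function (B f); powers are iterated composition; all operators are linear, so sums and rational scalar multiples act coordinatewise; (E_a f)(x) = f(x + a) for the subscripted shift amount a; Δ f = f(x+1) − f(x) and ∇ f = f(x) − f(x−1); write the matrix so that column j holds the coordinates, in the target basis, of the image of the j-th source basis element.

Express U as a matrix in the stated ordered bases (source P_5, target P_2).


image of 1: 0
image of x: 0
image of x^2: 0
image of x^3: 3
image of x^4: 12x + 6
image of x^5: 30x^2 + 30x - 285
each image's coordinates form column j of the matrix

the matrix is [[0, 0, 0, 3, 6, -285]; [0, 0, 0, 0, 12, 30]; [0, 0, 0, 0, 0, 30]] (rows listed top to bottom)


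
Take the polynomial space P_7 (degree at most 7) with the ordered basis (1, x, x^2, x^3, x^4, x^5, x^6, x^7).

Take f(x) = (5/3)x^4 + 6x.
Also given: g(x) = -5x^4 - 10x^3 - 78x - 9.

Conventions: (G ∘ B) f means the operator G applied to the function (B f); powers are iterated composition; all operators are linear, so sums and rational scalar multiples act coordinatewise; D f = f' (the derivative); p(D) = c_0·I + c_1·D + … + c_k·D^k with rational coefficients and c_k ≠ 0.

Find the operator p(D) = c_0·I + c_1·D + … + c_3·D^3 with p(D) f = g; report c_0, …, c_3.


p(D) = -3·I − (3/2)·D − (3/2)·D^3, i.e. c_0 = -3, c_1 = -3/2, c_2 = 0, c_3 = -3/2

D^0 f = (5/3)x^4 + 6x
D^1 f = (20/3)x^3 + 6
D^2 f = 20x^2
D^3 f = 40x
matching coefficients of g against c_0 f + c_1 Df + … from the top degree down determines the c_i
solution: c_0 = -3, c_1 = -3/2, c_2 = 0, c_3 = -3/2


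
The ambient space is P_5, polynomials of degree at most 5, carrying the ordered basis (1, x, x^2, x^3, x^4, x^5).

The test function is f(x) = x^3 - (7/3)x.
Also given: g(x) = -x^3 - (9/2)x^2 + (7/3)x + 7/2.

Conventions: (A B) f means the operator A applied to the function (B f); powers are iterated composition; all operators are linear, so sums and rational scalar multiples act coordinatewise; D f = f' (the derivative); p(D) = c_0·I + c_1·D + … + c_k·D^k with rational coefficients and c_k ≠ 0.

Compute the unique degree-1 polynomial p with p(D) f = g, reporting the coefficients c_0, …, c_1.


p(D) = -I − (3/2)·D, i.e. c_0 = -1, c_1 = -3/2

D^0 f = x^3 - (7/3)x
D^1 f = 3x^2 - 7/3
matching coefficients of g against c_0 f + c_1 Df + … from the top degree down determines the c_i
solution: c_0 = -1, c_1 = -3/2


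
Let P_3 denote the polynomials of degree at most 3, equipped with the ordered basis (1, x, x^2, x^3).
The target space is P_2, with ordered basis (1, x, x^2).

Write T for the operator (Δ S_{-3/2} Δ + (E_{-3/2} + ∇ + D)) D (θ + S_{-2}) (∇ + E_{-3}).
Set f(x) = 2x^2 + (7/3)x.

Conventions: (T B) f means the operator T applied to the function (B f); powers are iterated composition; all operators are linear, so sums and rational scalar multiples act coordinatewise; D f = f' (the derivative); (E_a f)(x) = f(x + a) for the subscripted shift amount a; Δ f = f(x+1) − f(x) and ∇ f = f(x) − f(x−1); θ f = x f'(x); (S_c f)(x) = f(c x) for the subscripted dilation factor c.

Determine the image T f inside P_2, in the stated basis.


the result is g(x) = 24x + 53/3

∇ f = 4x + 1/3
E_{-3} f = 2x^2 - (29/3)x + 11
(∇ + E_{-3}) f = 2x^2 - (17/3)x + 34/3
θ (∇ + E_{-3}) f = 4x^2 - (17/3)x
S_{-2} (∇ + E_{-3}) f = 8x^2 + (34/3)x + 34/3
(θ + S_{-2}) (∇ + E_{-3}) f = 12x^2 + (17/3)x + 34/3
D (θ + S_{-2}) (∇ + E_{-3}) f = 24x + 17/3
Δ (D (θ + S_{-2})) (∇ + E_{-3}) f = 24
S_{-3/2} Δ (D (θ + S_{-2})) (∇ + E_{-3}) f = 24
Δ S_{-3/2} Δ (D (θ + S_{-2})) (∇ + E_{-3}) f = 0
E_{-3/2} (D (θ + S_{-2})) (∇ + E_{-3}) f = 24x - 91/3
∇ (D (θ + S_{-2})) (∇ + E_{-3}) f = 24
D (D (θ + S_{-2})) (∇ + E_{-3}) f = 24
(E_{-3/2} + ∇ + D) (D (θ + S_{-2})) (∇ + E_{-3}) f = 24x + 53/3
(Δ S_{-3/2} Δ + (E_{-3/2} + ∇ + D)) (D (θ + S_{-2})) (∇ + E_{-3}) f = 24x + 53/3


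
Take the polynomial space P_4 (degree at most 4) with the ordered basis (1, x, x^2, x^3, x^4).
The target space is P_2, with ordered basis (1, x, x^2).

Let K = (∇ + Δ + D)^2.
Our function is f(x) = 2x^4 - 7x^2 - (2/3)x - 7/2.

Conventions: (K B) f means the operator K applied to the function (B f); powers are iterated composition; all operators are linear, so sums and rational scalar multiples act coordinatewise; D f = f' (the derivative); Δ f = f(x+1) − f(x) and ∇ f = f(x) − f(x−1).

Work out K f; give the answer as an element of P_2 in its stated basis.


the result is g(x) = 216x^2 - 30

∇ f = 8x^3 - 12x^2 - 6x + 13/3
Δ f = 8x^3 + 12x^2 - 6x - 17/3
D f = 8x^3 - 14x - 2/3
(∇ + Δ + D) f = 24x^3 - 26x - 2
∇ (∇ + Δ + D) f = 72x^2 - 72x - 2
Δ (∇ + Δ + D) f = 72x^2 + 72x - 2
D (∇ + Δ + D) f = 72x^2 - 26
(∇ + Δ + D) (∇ + Δ + D) f = 216x^2 - 30


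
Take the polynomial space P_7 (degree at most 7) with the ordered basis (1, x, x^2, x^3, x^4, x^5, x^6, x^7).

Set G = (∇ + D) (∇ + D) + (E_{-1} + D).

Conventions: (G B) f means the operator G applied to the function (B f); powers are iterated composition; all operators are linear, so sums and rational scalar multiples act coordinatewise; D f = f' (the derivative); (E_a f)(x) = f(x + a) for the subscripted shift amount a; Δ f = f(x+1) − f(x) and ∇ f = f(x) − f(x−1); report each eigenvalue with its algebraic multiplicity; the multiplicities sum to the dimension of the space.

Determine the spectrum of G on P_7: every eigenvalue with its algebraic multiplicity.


image of 1: 1
image of x: x
image of x^2: x^2 + 9
image of x^3: x^3 + 27x - 13
image of x^4: x^4 + 54x^2 - 52x + 23
image of x^5: x^5 + 90x^3 - 130x^2 + 115x - 41
image of x^6: x^6 + 135x^4 - 260x^3 + 345x^2 - 246x + 75
image of x^7: x^7 + 189x^5 - 455x^4 + 805x^3 - 861x^2 + 525x - 141
the matrix is upper triangular; its diagonal is (1, 1, 1, 1, 1, 1, 1, 1)
for a triangular matrix the eigenvalues are the diagonal entries, with algebraic multiplicity their repetition count

λ = 1 (multiplicity 8)


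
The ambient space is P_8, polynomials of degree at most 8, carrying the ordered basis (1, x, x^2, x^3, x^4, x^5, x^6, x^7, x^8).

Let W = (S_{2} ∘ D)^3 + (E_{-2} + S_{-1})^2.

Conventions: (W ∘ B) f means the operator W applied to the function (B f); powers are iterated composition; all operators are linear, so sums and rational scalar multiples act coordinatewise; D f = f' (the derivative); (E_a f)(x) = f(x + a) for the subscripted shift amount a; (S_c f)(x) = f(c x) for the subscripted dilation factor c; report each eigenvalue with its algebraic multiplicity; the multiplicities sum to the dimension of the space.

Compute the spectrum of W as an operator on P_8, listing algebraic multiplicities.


λ = 0 (multiplicity 4), λ = 4 (multiplicity 5)

image of 1: 4
image of x: -4
image of x^2: 4x^2 - 8x + 24
image of x^3: -12x^2 + 24x - 16
image of x^4: 4x^4 - 16x^3 + 144x^2 + 1280x + 288
image of x^5: -20x^4 + 80x^3 + 30080x^2 + 1120x - 1024
image of x^6: 4x^6 - 24x^5 + 360x^4 + 490240x^3 + 4320x^2 - 6144x + 4224
image of x^7: -28x^6 + 168x^5 + 6879040x^4 + 7840x^3 - 21504x^2 + 27776x - 16384
image of x^8: 4x^8 - 32x^7 + 672x^6 + 88076800x^5 + 20160x^4 - 57344x^3 + 118272x^2 - 131072x + 66048
the matrix is upper triangular; its diagonal is (4, 0, 4, 0, 4, 0, 4, 0, 4)
for a triangular matrix the eigenvalues are the diagonal entries, with algebraic multiplicity their repetition count


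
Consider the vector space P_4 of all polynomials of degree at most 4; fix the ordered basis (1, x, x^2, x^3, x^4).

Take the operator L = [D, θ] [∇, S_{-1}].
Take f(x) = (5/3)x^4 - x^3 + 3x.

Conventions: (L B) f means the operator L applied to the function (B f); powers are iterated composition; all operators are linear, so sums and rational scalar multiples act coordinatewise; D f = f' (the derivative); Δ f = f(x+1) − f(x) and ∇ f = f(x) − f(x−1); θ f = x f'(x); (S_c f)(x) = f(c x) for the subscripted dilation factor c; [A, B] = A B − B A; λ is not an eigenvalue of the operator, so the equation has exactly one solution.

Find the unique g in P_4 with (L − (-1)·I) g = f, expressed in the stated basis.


write g with unknown coordinates in the stated basis and equate coefficients in (L − (-1)·I) g = f
solving from the highest basis element down gives g = (5/3)x^4 - x^3 - 40x^2 - 9x + 440/3
check: L g = 40x^2 + 12x - 440/3
so L g − (-1)·g = (5/3)x^4 - x^3 + 3x = f ✓

the image equals g(x) = (5/3)x^4 - x^3 - 40x^2 - 9x + 440/3


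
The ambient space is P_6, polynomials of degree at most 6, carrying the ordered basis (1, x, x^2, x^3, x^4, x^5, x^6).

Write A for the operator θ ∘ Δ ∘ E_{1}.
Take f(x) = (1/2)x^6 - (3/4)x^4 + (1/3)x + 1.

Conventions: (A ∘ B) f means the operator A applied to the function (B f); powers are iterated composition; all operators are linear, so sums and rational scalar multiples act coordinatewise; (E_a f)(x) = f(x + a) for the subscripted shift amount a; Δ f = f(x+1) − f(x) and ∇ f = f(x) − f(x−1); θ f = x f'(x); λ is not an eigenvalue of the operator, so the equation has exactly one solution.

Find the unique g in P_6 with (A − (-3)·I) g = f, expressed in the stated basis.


write g with unknown coordinates in the stated basis and equate coefficients in (A − (-3)·I) g = f
solving from the highest basis element down gives g = (1/6)x^6 - (5/3)x^5 + (31/36)x^4 + (209/9)x^3 - 4x^2 - (1177/27)x + 1/3
check: A g = 5x^5 - (10/3)x^4 - (209/3)x^3 + 12x^2 + (1180/9)x
so A g − (-3)·g = (1/2)x^6 - (3/4)x^4 + (1/3)x + 1 = f ✓

g(x) = (1/6)x^6 - (5/3)x^5 + (31/36)x^4 + (209/9)x^3 - 4x^2 - (1177/27)x + 1/3
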